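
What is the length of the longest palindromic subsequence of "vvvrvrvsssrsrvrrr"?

10

One longest palindromic subsequence is rrvssssvrr (positions 4,6,7,8,9,10,12,14,16,17); it reads the same forward and backward, and the interval DP gives dp[1][17] = 10.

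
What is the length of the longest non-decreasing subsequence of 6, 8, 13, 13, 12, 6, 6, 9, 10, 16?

6

One longest non-decreasing subsequence is 6, 6, 6, 9, 10, 16 (positions 1,6,7,8,9,10), of length 6; no longer one exists.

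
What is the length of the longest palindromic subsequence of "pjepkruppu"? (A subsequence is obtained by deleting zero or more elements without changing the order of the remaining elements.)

5

One longest palindromic subsequence is ppupp (positions 1,4,7,8,9); it reads the same forward and backward, and the interval DP gives dp[1][10] = 5.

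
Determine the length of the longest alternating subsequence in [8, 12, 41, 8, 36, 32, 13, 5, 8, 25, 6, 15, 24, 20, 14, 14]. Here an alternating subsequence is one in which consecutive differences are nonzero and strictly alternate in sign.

A longest alternating subsequence is 8, 12, 8, 36, 5, 8, 6, 24, 20 (positions 1,2,4,5,8,9,11,13,14); its 8 consecutive differences strictly alternate in sign, and length 9 is optimal.

9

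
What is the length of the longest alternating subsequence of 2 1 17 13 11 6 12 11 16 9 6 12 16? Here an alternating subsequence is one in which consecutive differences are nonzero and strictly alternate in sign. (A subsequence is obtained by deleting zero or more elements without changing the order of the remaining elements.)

A longest alternating subsequence is 2, 1, 17, 11, 12, 11, 16, 9, 12 (positions 1,2,3,5,7,8,9,10,12); its 8 consecutive differences strictly alternate in sign, and length 9 is optimal.

9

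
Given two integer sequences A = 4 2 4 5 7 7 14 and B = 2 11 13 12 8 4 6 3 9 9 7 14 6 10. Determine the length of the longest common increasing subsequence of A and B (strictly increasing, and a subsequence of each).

A longest common strictly increasing subsequence is 2, 4, 7, 14 (length 4); it appears in order in both A and B, and no longer such subsequence exists.

4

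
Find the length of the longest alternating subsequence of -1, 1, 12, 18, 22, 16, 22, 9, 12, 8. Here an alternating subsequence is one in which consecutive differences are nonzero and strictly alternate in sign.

Track the best alternating length ending on an up-step vs a down-step at each position: up/down = 1/1, 2/1, 2/1, 2/1, 2/1, 2/3, 4/1, 2/5, 6/5, 2/7.
The maximum over both is 7; one such subsequence is -1, 18, 16, 22, 9, 12, 8.

7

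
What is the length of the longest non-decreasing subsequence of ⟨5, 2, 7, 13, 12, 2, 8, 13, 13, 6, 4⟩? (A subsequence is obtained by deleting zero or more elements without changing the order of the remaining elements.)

Let dp[i] be the longest non-decreasing subsequence ending at position i. Then dp = [1, 1, 2, 3, 3, 2, 3, 4, 5, 3, 3].
The maximum is 5; one witness is 5, 7, 13, 13, 13 at positions 1,3,4,8,9.

5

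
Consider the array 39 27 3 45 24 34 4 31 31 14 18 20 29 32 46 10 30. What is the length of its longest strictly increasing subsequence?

Let dp[i] be the longest increasing subsequence ending at position i. Then dp = [1, 1, 1, 2, 2, 3, 2, 3, 3, 3, 4, 5, 6, 7, 8, 3, 7].
The maximum is 8; one witness is 3, 4, 14, 18, 20, 29, 32, 46 at positions 3,7,10,11,12,13,14,15.

8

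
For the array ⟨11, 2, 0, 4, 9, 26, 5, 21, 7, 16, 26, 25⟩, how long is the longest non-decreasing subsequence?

Let dp[i] be the longest non-decreasing subsequence ending at position i. Then dp = [1, 1, 1, 2, 3, 4, 3, 4, 4, 5, 6, 6].
The maximum is 6; one witness is 2, 4, 5, 7, 16, 26 at positions 2,4,7,9,10,11.

6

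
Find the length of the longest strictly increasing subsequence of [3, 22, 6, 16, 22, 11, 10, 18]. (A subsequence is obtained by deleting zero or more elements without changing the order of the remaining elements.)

Let dp[i] be the longest increasing subsequence ending at position i. Then dp = [1, 2, 2, 3, 4, 3, 3, 4].
The maximum is 4; one witness is 3, 6, 16, 22 at positions 1,3,4,5.

4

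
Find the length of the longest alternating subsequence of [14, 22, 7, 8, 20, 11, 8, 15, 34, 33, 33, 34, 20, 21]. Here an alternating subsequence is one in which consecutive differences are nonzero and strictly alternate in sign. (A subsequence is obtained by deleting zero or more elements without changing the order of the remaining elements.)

Track the best alternating length ending on an up-step vs a down-step at each position: up/down = 1/1, 2/1, 1/3, 4/3, 4/3, 4/5, 4/5, 6/5, 6/1, 6/7, 6/7, 8/1, 6/9, 10/9.
The maximum over both is 10; one such subsequence is 14, 22, 7, 20, 11, 34, 33, 34, 20, 21.

10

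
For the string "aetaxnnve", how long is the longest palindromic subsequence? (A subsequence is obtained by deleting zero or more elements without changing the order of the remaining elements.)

4

Using dp[i][j] = 2 + dp[i+1][j−1] if the ends match, else max(dp[i+1][j], dp[i][j−1]):
dp[1][9] = 4. A witness is enne at positions 2,6,7,9.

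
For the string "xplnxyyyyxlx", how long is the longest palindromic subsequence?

10

Using dp[i][j] = 2 + dp[i+1][j−1] if the ends match, else max(dp[i+1][j], dp[i][j−1]):
dp[1][12] = 10. A witness is xlxyyyyxlx at positions 1,3,5,6,7,8,9,10,11,12.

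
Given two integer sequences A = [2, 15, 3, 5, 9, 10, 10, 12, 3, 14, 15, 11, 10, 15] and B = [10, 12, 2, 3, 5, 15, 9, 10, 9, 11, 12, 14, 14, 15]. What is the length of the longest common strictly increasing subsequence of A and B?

8

For each value that appears in both, track the longest common increasing run ending there.
The best achievable length is 8; one witness is 2, 3, 5, 9, 10, 12, 14, 15 (A-positions 1,3,4,5,6,8,10,11, B-positions 3,4,5,7,8,11,12,14).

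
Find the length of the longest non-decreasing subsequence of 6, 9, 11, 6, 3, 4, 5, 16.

4

Scanning left to right, the best length ending at each element is: 6→1, 9→2, 11→3, 6→2, 3→1, 4→2, 5→3, 16→4.
So the longest non-decreasing subsequence has length 4, e.g. 6, 9, 11, 16.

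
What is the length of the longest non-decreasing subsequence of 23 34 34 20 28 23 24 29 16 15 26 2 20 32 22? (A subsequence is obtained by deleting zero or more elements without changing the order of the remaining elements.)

5

Scanning left to right, the best length ending at each element is: 23→1, 34→2, 34→3, 20→1, 28→2, 23→2, 24→3, 29→4, 16→1, 15→1, 26→4, 2→1, 20→2, 32→5, 22→3.
So the longest non-decreasing subsequence has length 5, e.g. 23, 23, 24, 29, 32.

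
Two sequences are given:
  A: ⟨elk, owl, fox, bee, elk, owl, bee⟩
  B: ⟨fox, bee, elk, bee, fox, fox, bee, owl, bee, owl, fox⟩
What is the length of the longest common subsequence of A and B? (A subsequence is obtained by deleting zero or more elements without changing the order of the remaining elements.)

5

A longest common subsequence is elk, fox, bee, owl, bee (length 5); the LCS DP confirms no longer common subsequence exists.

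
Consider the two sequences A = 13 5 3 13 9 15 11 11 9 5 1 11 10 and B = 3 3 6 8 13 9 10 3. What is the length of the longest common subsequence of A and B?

4

Backtracking the LCS table gives one alignment: 3 (A3,B2) → 13 (A4,B5) → 9 (A9,B6) → 10 (A13,B7).
So the longest common subsequence has length 4.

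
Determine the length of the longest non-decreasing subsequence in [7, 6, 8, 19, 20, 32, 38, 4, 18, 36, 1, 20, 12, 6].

One longest non-decreasing subsequence is 7, 8, 19, 20, 32, 38 (positions 1,3,4,5,6,7), of length 6; no longer one exists.

6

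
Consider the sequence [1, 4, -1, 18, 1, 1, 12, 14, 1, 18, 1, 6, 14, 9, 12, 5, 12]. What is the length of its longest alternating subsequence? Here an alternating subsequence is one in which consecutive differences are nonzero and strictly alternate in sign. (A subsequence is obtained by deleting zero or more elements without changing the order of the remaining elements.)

14

A longest alternating subsequence is 1, 4, -1, 18, 1, 12, 1, 18, 1, 14, 9, 12, 5, 12 (positions 1,2,3,4,5,7,9,10,11,13,14,15,16,17); its 13 consecutive differences strictly alternate in sign, and length 14 is optimal.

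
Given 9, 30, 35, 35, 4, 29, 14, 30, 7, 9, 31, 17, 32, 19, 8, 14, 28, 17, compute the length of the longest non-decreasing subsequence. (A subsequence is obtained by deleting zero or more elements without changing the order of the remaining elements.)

6

One longest non-decreasing subsequence is 4, 7, 9, 17, 19, 28 (positions 5,9,10,12,14,17), of length 6; no longer one exists.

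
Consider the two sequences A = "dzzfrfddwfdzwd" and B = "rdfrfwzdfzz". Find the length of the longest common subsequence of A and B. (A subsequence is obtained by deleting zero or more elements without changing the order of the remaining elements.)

A longest common subsequence is dfrfdfz (length 7); the LCS DP confirms no longer common subsequence exists.

7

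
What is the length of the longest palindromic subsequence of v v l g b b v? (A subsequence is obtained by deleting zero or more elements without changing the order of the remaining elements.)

4

One longest palindromic subsequence is vbbv (positions 1,5,6,7); it reads the same forward and backward, and the interval DP gives dp[1][7] = 4.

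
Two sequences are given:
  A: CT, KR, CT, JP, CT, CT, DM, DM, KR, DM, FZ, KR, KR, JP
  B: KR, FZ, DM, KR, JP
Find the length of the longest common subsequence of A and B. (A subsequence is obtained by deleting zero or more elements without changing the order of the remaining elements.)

4

Backtracking the LCS table gives one alignment: KR (A2,B1) → DM (A10,B3) → KR (A13,B4) → JP (A14,B5).
So the longest common subsequence has length 4.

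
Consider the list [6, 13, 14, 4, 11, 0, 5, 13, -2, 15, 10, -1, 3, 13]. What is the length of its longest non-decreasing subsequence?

4

One longest non-decreasing subsequence is 6, 13, 14, 15 (positions 1,2,3,10), of length 4; no longer one exists.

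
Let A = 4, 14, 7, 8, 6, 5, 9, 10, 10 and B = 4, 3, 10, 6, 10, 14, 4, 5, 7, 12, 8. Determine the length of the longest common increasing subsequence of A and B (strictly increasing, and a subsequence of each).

For each value that appears in both, track the longest common increasing run ending there.
The best achievable length is 3; one witness is 4, 6, 10 (A-positions 1,5,8, B-positions 1,4,5).

3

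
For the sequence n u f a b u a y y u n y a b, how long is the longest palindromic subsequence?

One longest palindromic subsequence is baynyab (positions 5,7,8,11,12,13,14); it reads the same forward and backward, and the interval DP gives dp[1][14] = 7.

7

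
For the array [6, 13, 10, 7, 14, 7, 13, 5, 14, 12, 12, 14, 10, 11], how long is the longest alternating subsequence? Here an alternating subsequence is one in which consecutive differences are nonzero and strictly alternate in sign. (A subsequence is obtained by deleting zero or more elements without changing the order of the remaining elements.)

12

Track the best alternating length ending on an up-step vs a down-step at each position: up/down = 1/1, 2/1, 2/3, 2/3, 4/1, 2/5, 6/5, 1/7, 8/1, 8/9, 8/9, 10/1, 8/11, 12/11.
The maximum over both is 12; one such subsequence is 6, 13, 10, 14, 7, 13, 5, 14, 12, 14, 10, 11.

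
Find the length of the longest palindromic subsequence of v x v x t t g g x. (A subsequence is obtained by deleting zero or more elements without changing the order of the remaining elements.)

One longest palindromic subsequence is xggx (positions 2,7,8,9); it reads the same forward and backward, and the interval DP gives dp[1][9] = 4.

4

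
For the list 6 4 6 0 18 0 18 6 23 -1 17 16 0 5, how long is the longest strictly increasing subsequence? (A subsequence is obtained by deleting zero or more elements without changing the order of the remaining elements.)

Let dp[i] be the longest increasing subsequence ending at position i. Then dp = [1, 1, 2, 1, 3, 1, 3, 2, 4, 1, 3, 3, 2, 3].
The maximum is 4; one witness is 4, 6, 18, 23 at positions 2,3,5,9.

4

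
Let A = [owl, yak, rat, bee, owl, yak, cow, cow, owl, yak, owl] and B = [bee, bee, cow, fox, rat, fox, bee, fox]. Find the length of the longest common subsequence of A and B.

2

A longest common subsequence is rat, bee (length 2); the LCS DP confirms no longer common subsequence exists.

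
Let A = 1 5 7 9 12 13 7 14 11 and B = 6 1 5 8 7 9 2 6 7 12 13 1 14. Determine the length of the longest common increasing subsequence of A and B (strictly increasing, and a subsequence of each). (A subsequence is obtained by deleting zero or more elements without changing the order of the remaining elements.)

For each value that appears in both, track the longest common increasing run ending there.
The best achievable length is 7; one witness is 1, 5, 7, 9, 12, 13, 14 (A-positions 1,2,3,4,5,6,8, B-positions 2,3,5,6,10,11,13).

7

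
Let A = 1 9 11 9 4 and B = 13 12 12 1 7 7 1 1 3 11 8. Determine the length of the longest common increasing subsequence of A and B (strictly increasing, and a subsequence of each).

2

A longest common strictly increasing subsequence is 1, 11 (length 2); it appears in order in both A and B, and no longer such subsequence exists.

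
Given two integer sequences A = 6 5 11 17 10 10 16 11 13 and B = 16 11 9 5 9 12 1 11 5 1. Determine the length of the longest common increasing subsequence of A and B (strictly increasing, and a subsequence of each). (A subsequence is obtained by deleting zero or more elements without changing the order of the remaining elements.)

A longest common strictly increasing subsequence is 5, 11 (length 2); it appears in order in both A and B, and no longer such subsequence exists.

2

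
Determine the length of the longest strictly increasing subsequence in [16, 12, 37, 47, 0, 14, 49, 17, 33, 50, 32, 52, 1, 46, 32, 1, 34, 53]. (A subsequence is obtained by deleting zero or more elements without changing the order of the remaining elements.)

7

Let dp[i] be the longest increasing subsequence ending at position i. Then dp = [1, 1, 2, 3, 1, 2, 4, 3, 4, 5, 4, 6, 2, 5, 4, 2, 5, 7].
The maximum is 7; one witness is 16, 37, 47, 49, 50, 52, 53 at positions 1,3,4,7,10,12,18.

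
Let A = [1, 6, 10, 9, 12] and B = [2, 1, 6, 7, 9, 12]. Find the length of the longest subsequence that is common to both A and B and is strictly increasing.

4

For each value that appears in both, track the longest common increasing run ending there.
The best achievable length is 4; one witness is 1, 6, 9, 12 (A-positions 1,2,4,5, B-positions 2,3,5,6).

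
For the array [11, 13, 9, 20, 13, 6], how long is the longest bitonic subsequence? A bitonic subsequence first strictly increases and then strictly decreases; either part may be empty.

5

Let inc[i] be the LIS ending at i and dec[i] the longest strictly decreasing subsequence starting at i. inc = [1, 2, 1, 3, 2, 1], dec = [3, 3, 2, 3, 2, 1].
max_i inc[i]+dec[i]−1 = 5, with one witness 11, 13, 20, 13, 6.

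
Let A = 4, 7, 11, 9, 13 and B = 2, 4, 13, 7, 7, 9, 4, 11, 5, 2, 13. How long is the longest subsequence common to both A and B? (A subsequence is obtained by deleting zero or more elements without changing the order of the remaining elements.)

Backtracking the LCS table gives one alignment: 4 (A1,B2) → 7 (A2,B5) → 11 (A3,B8) → 13 (A5,B11).
So the longest common subsequence has length 4.

4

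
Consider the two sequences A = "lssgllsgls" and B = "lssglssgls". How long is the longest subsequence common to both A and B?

A longest common subsequence is lssglsgls (length 9); the LCS DP confirms no longer common subsequence exists.

9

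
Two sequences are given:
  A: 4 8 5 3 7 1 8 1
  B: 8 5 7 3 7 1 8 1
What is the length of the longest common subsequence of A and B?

7

A longest common subsequence is 8, 5, 3, 7, 1, 8, 1 (length 7); the LCS DP confirms no longer common subsequence exists.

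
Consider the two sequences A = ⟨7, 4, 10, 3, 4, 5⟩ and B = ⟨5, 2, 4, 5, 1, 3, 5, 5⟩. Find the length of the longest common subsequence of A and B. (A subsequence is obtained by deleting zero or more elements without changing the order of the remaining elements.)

Backtracking the LCS table gives one alignment: 4 (A2,B3) → 3 (A4,B6) → 5 (A6,B8).
So the longest common subsequence has length 3.

3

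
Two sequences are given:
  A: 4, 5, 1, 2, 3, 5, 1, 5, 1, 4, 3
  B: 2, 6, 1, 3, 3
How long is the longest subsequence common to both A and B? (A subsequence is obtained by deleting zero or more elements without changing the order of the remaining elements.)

Backtracking the LCS table gives one alignment: 1 (A3,B3) → 3 (A5,B4) → 3 (A11,B5).
So the longest common subsequence has length 3.

3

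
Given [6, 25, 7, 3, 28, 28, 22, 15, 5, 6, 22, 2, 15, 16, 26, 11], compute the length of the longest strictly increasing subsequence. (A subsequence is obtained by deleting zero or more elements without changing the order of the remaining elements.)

6

One longest increasing subsequence is 3, 5, 6, 15, 16, 26 (positions 4,9,10,13,14,15), of length 6; no longer one exists.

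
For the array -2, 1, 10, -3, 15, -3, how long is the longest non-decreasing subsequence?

4

Let dp[i] be the longest non-decreasing subsequence ending at position i. Then dp = [1, 2, 3, 1, 4, 2].
The maximum is 4; one witness is -2, 1, 10, 15 at positions 1,2,3,5.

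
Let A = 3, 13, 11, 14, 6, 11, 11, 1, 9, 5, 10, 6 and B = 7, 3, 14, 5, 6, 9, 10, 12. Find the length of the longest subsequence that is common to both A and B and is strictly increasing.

For each value that appears in both, track the longest common increasing run ending there.
The best achievable length is 4; one witness is 3, 6, 9, 10 (A-positions 1,5,9,11, B-positions 2,5,6,7).

4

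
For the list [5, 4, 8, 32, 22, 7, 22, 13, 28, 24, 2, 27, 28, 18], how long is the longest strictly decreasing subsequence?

One longest decreasing subsequence is 32, 22, 7, 2 (positions 4,5,6,11), of length 4; no longer one exists.

4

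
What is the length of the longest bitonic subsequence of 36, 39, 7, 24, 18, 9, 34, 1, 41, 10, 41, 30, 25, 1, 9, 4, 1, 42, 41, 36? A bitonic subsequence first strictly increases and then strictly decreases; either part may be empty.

9

Let inc[i] be the LIS ending at i and dec[i] the longest strictly decreasing subsequence starting at i. inc = [1, 2, 1, 2, 2, 2, 3, 1, 4, 3, 4, 4, 4, 1, 2, 2, 1, 5, 5, 5], dec = [7, 7, 3, 6, 5, 3, 6, 1, 6, 4, 6, 5, 4, 1, 3, 2, 1, 3, 2, 1].
max_i inc[i]+dec[i]−1 = 9, with one witness 7, 24, 34, 41, 30, 25, 9, 4, 1.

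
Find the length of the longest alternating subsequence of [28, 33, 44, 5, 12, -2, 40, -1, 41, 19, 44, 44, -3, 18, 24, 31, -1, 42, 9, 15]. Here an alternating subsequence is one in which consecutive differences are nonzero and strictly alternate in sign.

A longest alternating subsequence is 28, 33, 5, 12, -2, 40, -1, 41, 19, 44, -3, 18, -1, 42, 9, 15 (positions 1,2,4,5,6,7,8,9,10,11,13,14,17,18,19,20); its 15 consecutive differences strictly alternate in sign, and length 16 is optimal.

16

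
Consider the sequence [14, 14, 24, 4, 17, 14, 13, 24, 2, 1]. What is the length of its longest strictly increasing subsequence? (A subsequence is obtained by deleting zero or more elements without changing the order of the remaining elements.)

3

One longest increasing subsequence is 14, 17, 24 (positions 1,5,8), of length 3; no longer one exists.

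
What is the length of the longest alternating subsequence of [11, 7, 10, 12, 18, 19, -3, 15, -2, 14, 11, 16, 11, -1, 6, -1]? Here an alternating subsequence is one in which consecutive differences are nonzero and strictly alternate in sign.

12

Track the best alternating length ending on an up-step vs a down-step at each position: up/down = 1/1, 1/2, 3/2, 3/1, 3/1, 3/1, 1/4, 5/4, 5/6, 7/6, 7/8, 9/4, 7/10, 7/10, 11/10, 7/12.
The maximum over both is 12; one such subsequence is 11, 7, 10, -3, 15, -2, 14, 11, 16, -1, 6, -1.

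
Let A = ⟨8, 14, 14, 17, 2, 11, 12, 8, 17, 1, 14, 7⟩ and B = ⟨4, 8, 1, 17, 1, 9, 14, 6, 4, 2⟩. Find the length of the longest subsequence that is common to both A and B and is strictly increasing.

2

For each value that appears in both, track the longest common increasing run ending there.
The best achievable length is 2; one witness is 8, 17 (A-positions 1,4, B-positions 2,4).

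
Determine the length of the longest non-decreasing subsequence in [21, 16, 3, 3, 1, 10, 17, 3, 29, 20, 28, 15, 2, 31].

One longest non-decreasing subsequence is 3, 3, 10, 17, 20, 28, 31 (positions 3,4,6,7,10,11,14), of length 7; no longer one exists.

7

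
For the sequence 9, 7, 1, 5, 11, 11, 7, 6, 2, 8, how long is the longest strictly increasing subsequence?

One longest increasing subsequence is 1, 5, 7, 8 (positions 3,4,7,10), of length 4; no longer one exists.

4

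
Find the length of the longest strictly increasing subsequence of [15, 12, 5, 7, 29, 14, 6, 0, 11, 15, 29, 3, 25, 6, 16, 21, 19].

Scanning left to right, the best length ending at each element is: 15→1, 12→1, 5→1, 7→2, 29→3, 14→3, 6→2, 0→1, 11→3, 15→4, 29→5, 3→2, 25→5, 6→3, 16→5, 21→6, 19→6.
So the longest increasing subsequence has length 6, e.g. 5, 7, 14, 15, 16, 21.

6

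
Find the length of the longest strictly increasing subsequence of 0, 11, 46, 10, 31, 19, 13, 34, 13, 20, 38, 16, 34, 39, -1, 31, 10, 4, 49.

Let dp[i] be the longest increasing subsequence ending at position i. Then dp = [1, 2, 3, 2, 3, 3, 3, 4, 3, 4, 5, 4, 5, 6, 1, 5, 2, 2, 7].
The maximum is 7; one witness is 0, 11, 31, 34, 38, 39, 49 at positions 1,2,5,8,11,14,19.

7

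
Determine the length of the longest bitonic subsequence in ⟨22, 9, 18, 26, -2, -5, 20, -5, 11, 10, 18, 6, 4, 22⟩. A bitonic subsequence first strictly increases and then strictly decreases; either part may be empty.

8

Let inc[i] be the LIS ending at i and dec[i] the longest strictly decreasing subsequence starting at i. inc = [1, 1, 2, 3, 1, 1, 3, 1, 2, 2, 3, 2, 2, 4], dec = [6, 3, 5, 6, 2, 1, 5, 1, 4, 3, 3, 2, 1, 1].
max_i inc[i]+dec[i]−1 = 8, with one witness 9, 18, 26, 20, 11, 10, 6, 4.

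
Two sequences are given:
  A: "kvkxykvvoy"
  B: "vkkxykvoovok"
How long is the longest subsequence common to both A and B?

8

A longest common subsequence is kkxykvvo (length 8); the LCS DP confirms no longer common subsequence exists.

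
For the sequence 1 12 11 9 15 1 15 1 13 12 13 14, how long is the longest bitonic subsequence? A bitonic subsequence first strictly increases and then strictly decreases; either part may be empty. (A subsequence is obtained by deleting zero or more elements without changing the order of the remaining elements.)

5

One longest bitonic subsequence is 1, 12, 11, 9, 1 (positions 1,2,3,4,8): it rises to 12 then falls. Length 5 is optimal.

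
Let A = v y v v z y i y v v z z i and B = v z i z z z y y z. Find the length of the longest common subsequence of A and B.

5

Backtracking the LCS table gives one alignment: v (A1,B1) → z (A5,B6) → y (A6,B7) → y (A8,B8) → z (A12,B9).
So the longest common subsequence has length 5.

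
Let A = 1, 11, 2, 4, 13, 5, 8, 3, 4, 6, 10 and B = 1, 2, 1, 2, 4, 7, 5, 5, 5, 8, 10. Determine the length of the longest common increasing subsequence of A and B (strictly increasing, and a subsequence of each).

6

A longest common strictly increasing subsequence is 1, 2, 4, 5, 8, 10 (length 6); it appears in order in both A and B, and no longer such subsequence exists.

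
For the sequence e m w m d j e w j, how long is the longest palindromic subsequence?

One longest palindromic subsequence is emwme (positions 1,2,3,4,7); it reads the same forward and backward, and the interval DP gives dp[1][9] = 5.

5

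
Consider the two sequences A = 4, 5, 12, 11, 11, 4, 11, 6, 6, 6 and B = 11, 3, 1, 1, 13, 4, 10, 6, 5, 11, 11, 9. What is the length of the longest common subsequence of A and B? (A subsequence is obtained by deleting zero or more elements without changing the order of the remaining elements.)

Backtracking the LCS table gives one alignment: 4 (A1,B6) → 5 (A2,B9) → 11 (A4,B10) → 11 (A5,B11).
So the longest common subsequence has length 4.

4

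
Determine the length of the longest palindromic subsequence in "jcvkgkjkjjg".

Using dp[i][j] = 2 + dp[i+1][j−1] if the ends match, else max(dp[i+1][j], dp[i][j−1]):
dp[1][11] = 5. A witness is gjjjg at positions 5,7,9,10,11.

5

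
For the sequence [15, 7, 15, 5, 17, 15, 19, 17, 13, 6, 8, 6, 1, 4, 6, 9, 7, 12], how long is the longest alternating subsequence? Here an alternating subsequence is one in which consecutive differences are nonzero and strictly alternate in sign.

Track the best alternating length ending on an up-step vs a down-step at each position: up/down = 1/1, 1/2, 3/1, 1/4, 5/1, 5/6, 7/1, 7/8, 5/8, 5/8, 9/8, 5/10, 1/10, 11/10, 11/10, 11/8, 11/12, 13/8.
The maximum over both is 13; one such subsequence is 15, 7, 15, 5, 17, 15, 19, 6, 8, 6, 9, 7, 12.

13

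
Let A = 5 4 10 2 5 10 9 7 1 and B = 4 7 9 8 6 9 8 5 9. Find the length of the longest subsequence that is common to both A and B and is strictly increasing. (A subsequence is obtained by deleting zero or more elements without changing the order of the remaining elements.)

A longest common strictly increasing subsequence is 4, 5, 9 (length 3); it appears in order in both A and B, and no longer such subsequence exists.

3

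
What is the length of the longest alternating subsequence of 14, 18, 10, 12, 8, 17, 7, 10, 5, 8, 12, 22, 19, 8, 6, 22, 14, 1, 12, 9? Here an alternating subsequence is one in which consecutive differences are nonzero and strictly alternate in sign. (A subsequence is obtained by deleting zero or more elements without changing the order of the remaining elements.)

A longest alternating subsequence is 14, 18, 10, 12, 8, 17, 7, 10, 5, 22, 19, 22, 1, 12, 9 (positions 1,2,3,4,5,6,7,8,9,12,13,16,18,19,20); its 14 consecutive differences strictly alternate in sign, and length 15 is optimal.

15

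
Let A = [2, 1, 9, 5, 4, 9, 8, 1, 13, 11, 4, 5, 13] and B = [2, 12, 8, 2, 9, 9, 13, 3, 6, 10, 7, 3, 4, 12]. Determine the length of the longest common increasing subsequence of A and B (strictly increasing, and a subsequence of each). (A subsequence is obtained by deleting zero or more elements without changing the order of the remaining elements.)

3

For each value that appears in both, track the longest common increasing run ending there.
The best achievable length is 3; one witness is 2, 8, 13 (A-positions 1,7,9, B-positions 1,3,7).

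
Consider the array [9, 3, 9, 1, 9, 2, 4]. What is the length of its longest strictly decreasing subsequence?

3

One longest decreasing subsequence is 9, 3, 1 (positions 1,2,4), of length 3; no longer one exists.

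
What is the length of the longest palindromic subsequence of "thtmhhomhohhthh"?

Using dp[i][j] = 2 + dp[i+1][j−1] if the ends match, else max(dp[i+1][j], dp[i][j−1]):
dp[1][15] = 11. A witness is hthhohohhth at positions 2,3,5,6,7,9,10,11,12,13,15.

11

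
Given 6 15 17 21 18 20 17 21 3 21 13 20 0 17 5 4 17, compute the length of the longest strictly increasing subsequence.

One longest increasing subsequence is 6, 15, 17, 18, 20, 21 (positions 1,2,3,5,6,8), of length 6; no longer one exists.

6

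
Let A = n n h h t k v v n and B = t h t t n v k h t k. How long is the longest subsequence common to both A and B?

Backtracking the LCS table gives one alignment: n (A1,B5) → h (A4,B8) → t (A5,B9) → k (A6,B10).
So the longest common subsequence has length 4.

4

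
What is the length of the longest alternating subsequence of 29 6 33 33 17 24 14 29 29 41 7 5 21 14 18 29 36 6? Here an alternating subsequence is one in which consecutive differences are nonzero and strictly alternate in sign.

Track the best alternating length ending on an up-step vs a down-step at each position: up/down = 1/1, 1/2, 3/1, 3/1, 3/4, 5/4, 3/6, 7/4, 7/4, 7/1, 3/8, 1/8, 9/8, 9/10, 11/10, 11/8, 11/8, 9/12.
The maximum over both is 12; one such subsequence is 29, 6, 33, 17, 24, 14, 29, 7, 21, 14, 18, 6.

12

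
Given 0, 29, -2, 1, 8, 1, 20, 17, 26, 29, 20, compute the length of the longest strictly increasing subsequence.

6

Let dp[i] be the longest increasing subsequence ending at position i. Then dp = [1, 2, 1, 2, 3, 2, 4, 4, 5, 6, 5].
The maximum is 6; one witness is 0, 1, 8, 20, 26, 29 at positions 1,4,5,7,9,10.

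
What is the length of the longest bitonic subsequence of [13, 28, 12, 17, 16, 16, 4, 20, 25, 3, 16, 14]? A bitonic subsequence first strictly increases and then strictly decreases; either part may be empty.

One longest bitonic subsequence is 13, 28, 17, 16, 4, 3 (positions 1,2,4,6,7,10): it rises to 28 then falls. Length 6 is optimal.

6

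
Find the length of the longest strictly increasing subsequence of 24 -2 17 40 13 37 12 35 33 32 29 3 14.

Let dp[i] be the longest increasing subsequence ending at position i. Then dp = [1, 1, 2, 3, 2, 3, 2, 3, 3, 3, 3, 2, 3].
The maximum is 3; one witness is -2, 17, 40 at positions 2,3,4.

3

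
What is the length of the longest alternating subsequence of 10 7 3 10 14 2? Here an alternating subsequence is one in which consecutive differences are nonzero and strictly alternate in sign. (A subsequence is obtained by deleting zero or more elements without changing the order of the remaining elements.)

4

Track the best alternating length ending on an up-step vs a down-step at each position: up/down = 1/1, 1/2, 1/2, 3/1, 3/1, 1/4.
The maximum over both is 4; one such subsequence is 10, 7, 10, 2.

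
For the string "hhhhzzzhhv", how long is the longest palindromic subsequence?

7

Using dp[i][j] = 2 + dp[i+1][j−1] if the ends match, else max(dp[i+1][j], dp[i][j−1]):
dp[1][10] = 7. A witness is hhzzzhh at positions 3,4,5,6,7,8,9.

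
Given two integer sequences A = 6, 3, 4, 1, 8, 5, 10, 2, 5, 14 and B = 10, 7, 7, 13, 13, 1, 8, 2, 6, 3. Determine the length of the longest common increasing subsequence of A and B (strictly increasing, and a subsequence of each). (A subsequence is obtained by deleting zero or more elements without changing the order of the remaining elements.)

2

A longest common strictly increasing subsequence is 1, 8 (length 2); it appears in order in both A and B, and no longer such subsequence exists.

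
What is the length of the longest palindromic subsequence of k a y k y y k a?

One longest palindromic subsequence is akyyka (positions 2,4,5,6,7,8); it reads the same forward and backward, and the interval DP gives dp[1][8] = 6.

6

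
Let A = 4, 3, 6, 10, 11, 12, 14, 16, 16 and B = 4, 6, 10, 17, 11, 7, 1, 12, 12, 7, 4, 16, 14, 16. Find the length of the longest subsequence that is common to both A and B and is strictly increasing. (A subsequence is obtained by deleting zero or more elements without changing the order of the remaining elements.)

7

A longest common strictly increasing subsequence is 4, 6, 10, 11, 12, 14, 16 (length 7); it appears in order in both A and B, and no longer such subsequence exists.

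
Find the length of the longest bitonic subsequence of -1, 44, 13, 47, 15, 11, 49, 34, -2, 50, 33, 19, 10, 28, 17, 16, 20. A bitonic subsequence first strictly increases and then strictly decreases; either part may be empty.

One longest bitonic subsequence is -1, 44, 47, 49, 34, 33, 28, 17, 16 (positions 1,2,4,7,8,11,14,15,16): it rises to 49 then falls. Length 9 is optimal.

9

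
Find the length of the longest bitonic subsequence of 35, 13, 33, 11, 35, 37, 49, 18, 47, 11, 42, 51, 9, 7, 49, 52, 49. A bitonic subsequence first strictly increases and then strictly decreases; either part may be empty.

9

Let inc[i] be the LIS ending at i and dec[i] the longest strictly decreasing subsequence starting at i. inc = [1, 1, 2, 1, 3, 4, 5, 2, 5, 1, 5, 6, 1, 1, 6, 7, 6], dec = [6, 4, 5, 3, 5, 5, 5, 4, 4, 3, 3, 3, 2, 1, 1, 2, 1].
max_i inc[i]+dec[i]−1 = 9, with one witness 13, 33, 35, 37, 49, 47, 42, 9, 7.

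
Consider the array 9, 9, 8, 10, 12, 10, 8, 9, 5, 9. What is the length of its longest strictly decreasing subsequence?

Let dp[i] be the longest decreasing subsequence ending at position i. Then dp = [1, 1, 2, 1, 1, 2, 3, 3, 4, 3].
The maximum is 4; one witness is 12, 10, 8, 5 at positions 5,6,7,9.

4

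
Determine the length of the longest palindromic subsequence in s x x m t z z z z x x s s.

One longest palindromic subsequence is sxxzzzzxxs (positions 1,2,3,6,7,8,9,10,11,13); it reads the same forward and backward, and the interval DP gives dp[1][13] = 10.

10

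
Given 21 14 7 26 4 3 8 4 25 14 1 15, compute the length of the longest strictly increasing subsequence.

One longest increasing subsequence is 7, 8, 14, 15 (positions 3,7,10,12), of length 4; no longer one exists.

4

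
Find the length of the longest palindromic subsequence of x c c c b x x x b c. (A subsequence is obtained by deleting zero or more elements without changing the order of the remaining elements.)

Using dp[i][j] = 2 + dp[i+1][j−1] if the ends match, else max(dp[i+1][j], dp[i][j−1]):
dp[1][10] = 7. A witness is cbxxxbc at positions 2,5,6,7,8,9,10.

7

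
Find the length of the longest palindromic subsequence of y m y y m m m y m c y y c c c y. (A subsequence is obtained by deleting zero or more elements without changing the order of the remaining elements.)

10

One longest palindromic subsequence is yyymmmmyyy (positions 1,3,4,5,6,7,9,11,12,16); it reads the same forward and backward, and the interval DP gives dp[1][16] = 10.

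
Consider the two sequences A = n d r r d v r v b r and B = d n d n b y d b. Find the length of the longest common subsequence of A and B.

Backtracking the LCS table gives one alignment: n (A1,B2) → d (A2,B3) → d (A5,B7) → b (A9,B8).
So the longest common subsequence has length 4.

4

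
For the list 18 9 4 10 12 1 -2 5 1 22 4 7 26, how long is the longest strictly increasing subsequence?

Scanning left to right, the best length ending at each element is: 18→1, 9→1, 4→1, 10→2, 12→3, 1→1, -2→1, 5→2, 1→2, 22→4, 4→3, 7→4, 26→5.
So the longest increasing subsequence has length 5, e.g. 9, 10, 12, 22, 26.

5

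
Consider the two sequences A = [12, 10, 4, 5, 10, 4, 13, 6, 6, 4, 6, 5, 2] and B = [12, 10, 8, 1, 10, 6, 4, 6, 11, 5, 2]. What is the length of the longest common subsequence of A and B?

Backtracking the LCS table gives one alignment: 12 (A1,B1) → 10 (A2,B2) → 10 (A5,B5) → 6 (A9,B6) → 4 (A10,B7) → 6 (A11,B8) → 5 (A12,B10) → 2 (A13,B11).
So the longest common subsequence has length 8.

8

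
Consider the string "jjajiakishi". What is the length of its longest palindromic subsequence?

Using dp[i][j] = 2 + dp[i+1][j−1] if the ends match, else max(dp[i+1][j], dp[i][j−1]):
dp[1][11] = 3. A witness is ihi at positions 5,10,11.

3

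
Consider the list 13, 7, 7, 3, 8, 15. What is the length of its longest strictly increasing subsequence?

Scanning left to right, the best length ending at each element is: 13→1, 7→1, 7→1, 3→1, 8→2, 15→3.
So the longest increasing subsequence has length 3, e.g. 7, 8, 15.

3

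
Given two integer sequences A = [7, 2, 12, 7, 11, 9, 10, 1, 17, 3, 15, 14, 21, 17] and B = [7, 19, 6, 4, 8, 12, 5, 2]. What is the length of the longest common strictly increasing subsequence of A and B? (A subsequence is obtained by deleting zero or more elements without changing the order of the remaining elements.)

2

For each value that appears in both, track the longest common increasing run ending there.
The best achievable length is 2; one witness is 7, 12 (A-positions 1,3, B-positions 1,6).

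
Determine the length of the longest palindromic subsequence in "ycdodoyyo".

Using dp[i][j] = 2 + dp[i+1][j−1] if the ends match, else max(dp[i+1][j], dp[i][j−1]):
dp[1][9] = 5. A witness is yodoy at positions 1,4,5,6,8.

5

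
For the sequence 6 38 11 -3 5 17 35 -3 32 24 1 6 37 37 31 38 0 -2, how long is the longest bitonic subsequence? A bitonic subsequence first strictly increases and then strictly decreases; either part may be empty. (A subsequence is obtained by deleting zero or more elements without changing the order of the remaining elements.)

Let inc[i] be the LIS ending at i and dec[i] the longest strictly decreasing subsequence starting at i. inc = [1, 2, 2, 1, 2, 3, 4, 1, 4, 4, 2, 3, 5, 5, 5, 6, 2, 2], dec = [5, 7, 5, 1, 4, 4, 6, 1, 5, 4, 3, 3, 4, 4, 3, 3, 2, 1].
max_i inc[i]+dec[i]−1 = 9, with one witness 6, 11, 17, 35, 32, 24, 6, 0, -2.

9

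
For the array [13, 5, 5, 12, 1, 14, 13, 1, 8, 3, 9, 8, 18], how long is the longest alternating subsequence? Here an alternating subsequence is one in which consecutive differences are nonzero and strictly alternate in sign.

Track the best alternating length ending on an up-step vs a down-step at each position: up/down = 1/1, 1/2, 1/2, 3/2, 1/4, 5/1, 5/6, 1/6, 7/6, 7/8, 9/6, 9/10, 11/1.
The maximum over both is 11; one such subsequence is 13, 5, 12, 1, 14, 1, 8, 3, 9, 8, 18.

11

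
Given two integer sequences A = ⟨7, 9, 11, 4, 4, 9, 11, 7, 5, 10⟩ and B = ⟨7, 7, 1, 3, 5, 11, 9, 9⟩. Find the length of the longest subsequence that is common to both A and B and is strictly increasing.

2

For each value that appears in both, track the longest common increasing run ending there.
The best achievable length is 2; one witness is 7, 11 (A-positions 1,3, B-positions 1,6).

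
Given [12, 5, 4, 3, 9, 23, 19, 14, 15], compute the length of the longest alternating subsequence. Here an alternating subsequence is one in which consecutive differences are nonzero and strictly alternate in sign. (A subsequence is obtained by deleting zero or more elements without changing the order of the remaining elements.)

A longest alternating subsequence is 12, 5, 23, 14, 15 (positions 1,2,6,8,9); its 4 consecutive differences strictly alternate in sign, and length 5 is optimal.

5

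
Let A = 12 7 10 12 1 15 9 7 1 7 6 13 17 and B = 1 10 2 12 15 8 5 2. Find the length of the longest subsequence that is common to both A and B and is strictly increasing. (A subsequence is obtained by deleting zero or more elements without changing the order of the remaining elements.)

A longest common strictly increasing subsequence is 10, 12, 15 (length 3); it appears in order in both A and B, and no longer such subsequence exists.

3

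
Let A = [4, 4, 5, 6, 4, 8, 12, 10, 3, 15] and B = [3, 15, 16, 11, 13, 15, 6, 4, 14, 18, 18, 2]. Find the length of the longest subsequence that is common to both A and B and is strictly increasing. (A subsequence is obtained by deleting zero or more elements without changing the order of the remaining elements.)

A longest common strictly increasing subsequence is 3, 15 (length 2); it appears in order in both A and B, and no longer such subsequence exists.

2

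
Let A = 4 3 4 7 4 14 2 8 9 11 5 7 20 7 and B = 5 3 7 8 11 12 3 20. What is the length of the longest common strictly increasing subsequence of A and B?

A longest common strictly increasing subsequence is 3, 7, 8, 11, 20 (length 5); it appears in order in both A and B, and no longer such subsequence exists.

5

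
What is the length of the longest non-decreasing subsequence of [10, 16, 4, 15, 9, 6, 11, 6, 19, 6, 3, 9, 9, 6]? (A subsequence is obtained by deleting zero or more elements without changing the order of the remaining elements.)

6

One longest non-decreasing subsequence is 4, 6, 6, 6, 9, 9 (positions 3,6,8,10,12,13), of length 6; no longer one exists.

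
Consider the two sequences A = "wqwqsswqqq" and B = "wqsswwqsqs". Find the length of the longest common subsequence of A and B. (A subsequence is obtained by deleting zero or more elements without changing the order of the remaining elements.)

7

A longest common subsequence is wqsswqq (length 7); the LCS DP confirms no longer common subsequence exists.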